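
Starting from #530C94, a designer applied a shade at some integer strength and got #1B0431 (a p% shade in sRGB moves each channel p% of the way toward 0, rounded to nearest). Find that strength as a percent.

#530C94 is rgb(83, 12, 148); #1B0431 is rgb(27, 4, 49).
On the B channel (widest range): 49 ≈ 148 + (p/100)(0 − 148), so p ≈ 100×(49 − 148)/(0 − 148) = -9900/-148 = 66.89.
p = 67 reproduces all three channels after rounding.

67%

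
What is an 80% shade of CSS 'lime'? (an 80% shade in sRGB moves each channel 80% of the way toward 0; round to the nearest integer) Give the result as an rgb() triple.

rgb(0, 51, 0)

CSS lime is rgb(0, 255, 0).
An 80% shade moves each channel 80% toward 0:
  R: 0 + 0.8×(0−0) = 0 + 0 = 0 → 0
  G: 255 − 204 = 51 → 51
  B: 0 + 0.8×(0−0) = 0 + 0 = 0 → 0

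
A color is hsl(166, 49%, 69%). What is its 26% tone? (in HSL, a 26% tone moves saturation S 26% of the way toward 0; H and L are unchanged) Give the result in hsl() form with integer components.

S moves 26% from 49 toward 0: 49 − 12.74 = 36.26 → 36.
H and L are unchanged.

hsl(166, 36%, 69%)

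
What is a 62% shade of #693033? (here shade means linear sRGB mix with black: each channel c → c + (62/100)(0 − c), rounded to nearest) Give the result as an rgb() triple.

#693033 is rgb(105, 48, 51).
A 62% shade moves each channel 62% toward 0:
  R: 105 + 0.62×(0−105) = 105 − 65.1 = 39.9 → 40
  G: 48 + 0.62×(0−48) = 48 − 29.76 = 18.24 → 18
  B: 51 − 31.62 = 19.38 → 19

rgb(40, 18, 19)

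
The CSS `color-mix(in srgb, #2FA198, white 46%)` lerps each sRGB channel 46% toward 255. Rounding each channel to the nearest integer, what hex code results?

#8FCCC7

#2FA198 is rgb(47, 161, 152).
Per channel, c → c + 0.46(255 − c):
  R: 47 + 0.46×(255−47) = 47 + 95.68 = 142.68 → 143
  G: 161 + 43.24 = 204.24 → 204
  B: 152 + 0.46×(255−152) = 152 + 47.38 = 199.38 → 199
rgb(143, 204, 199) = #8FCCC7.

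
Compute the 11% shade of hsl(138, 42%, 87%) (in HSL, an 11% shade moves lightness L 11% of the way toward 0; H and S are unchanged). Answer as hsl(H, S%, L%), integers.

L moves 11% from 87 toward 0: 87 − 9.57 = 77.43 → 77.
H and S are unchanged.

hsl(138, 42%, 77%)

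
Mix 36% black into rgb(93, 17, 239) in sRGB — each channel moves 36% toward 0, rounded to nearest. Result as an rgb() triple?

rgb(60, 11, 153)

A 36% shade moves each channel 36% toward 0:
  R: 93 + 0.36×(0−93) = 93 − 33.48 = 59.52 → 60
  G: 17 + 0.36×(0−17) = 17 − 6.12 = 10.88 → 11
  B: 239 + 0.36×(0−239) = 239 − 86.04 = 152.96 → 153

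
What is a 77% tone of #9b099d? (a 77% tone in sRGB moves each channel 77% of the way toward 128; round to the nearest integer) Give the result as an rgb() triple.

rgb(134, 101, 135)

#9b099d is rgb(155, 9, 157).
Per channel, c → c + 0.77(128 − c):
  R: 155 + 0.77×(128−155) = 155 − 20.79 = 134.21 → 134
  G: 9 + 91.63 = 100.63 → 101
  B: 157 − 22.33 = 134.67 → 135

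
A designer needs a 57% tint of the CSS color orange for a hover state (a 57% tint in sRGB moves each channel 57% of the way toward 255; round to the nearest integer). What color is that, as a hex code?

CSS orange is rgb(255, 165, 0).
Per channel, c → c + 0.57(255 − c):
  R: 255 + 0.57×(255−255) = 255 + 0 = 255 → 255
  G: 165 + 0.57×(255−165) = 165 + 51.3 = 216.3 → 216
  B: 0 + 0.57×(255−0) = 0 + 145.35 = 145.35 → 145
rgb(255, 216, 145) = #ffd891.

#ffd891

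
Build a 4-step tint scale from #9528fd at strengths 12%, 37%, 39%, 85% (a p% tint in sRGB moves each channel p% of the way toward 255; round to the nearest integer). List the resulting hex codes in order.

#a242fd, #bc78fe, #be7cfe, #efdfff

#9528fd is rgb(149, 40, 253).
12%: (149 + 12.72 = 161.72→162, 40 + 25.8 = 65.8→66, 253→253) → #a242fd
37%: (149 + 39.22 = 188.22→188, 40 + 79.55 = 119.55→120, 253 + 0.74 = 253.74→254) → #bc78fe
39%: (149 + 41.34 = 190.34→190, 40 + 83.85 = 123.85→124, 253 + 0.78 = 253.78→254) → #be7cfe
85%: (149 + 90.1 = 239.1→239, 40 + 182.75 = 222.75→223, 253 + 1.7 = 254.7→255) → #efdfff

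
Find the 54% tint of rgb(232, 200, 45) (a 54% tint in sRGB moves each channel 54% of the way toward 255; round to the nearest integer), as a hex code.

#f4e69e

Per channel, c → c + 0.54(255 − c):
  R: 232 + 12.42 = 244.42 → 244
  G: 200 + 0.54×(255−200) = 200 + 29.7 = 229.7 → 230
  B: 45 + 0.54×(255−45) = 45 + 113.4 = 158.4 → 158
rgb(244, 230, 158) = #f4e69e.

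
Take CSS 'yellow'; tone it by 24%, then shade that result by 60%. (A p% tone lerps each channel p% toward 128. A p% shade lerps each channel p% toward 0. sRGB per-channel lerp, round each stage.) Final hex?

#5A5A0C

CSS yellow is rgb(255, 255, 0).
Lerp each channel 24% toward 128:
  R: 255 − 30.48 = 224.52 → 225
  G: 255 + 0.24×(128−255) = 255 − 30.48 = 224.52 → 225
  B: 0 + 0.24×(128−0) = 0 + 30.72 = 30.72 → 31
After the tone: rgb(225, 225, 31) = #E1E11F.
Per channel, c → c + 0.6(0 − c):
  R: 225 + 0.6×(0−225) = 225 − 135 = 90 → 90
  G: 225 + 0.6×(0−225) = 225 − 135 = 90 → 90
  B: 31 + 0.6×(0−31) = 31 − 18.6 = 12.4 → 12
rgb(90, 90, 12) = #5A5A0C.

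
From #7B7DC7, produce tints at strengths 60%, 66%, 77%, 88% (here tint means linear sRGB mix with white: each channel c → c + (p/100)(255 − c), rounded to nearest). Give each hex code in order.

#CACBE9, #D2D3EC, #E1E1F2, #EFEFF8

#7B7DC7 is rgb(123, 125, 199).
60%: (123 + 79.2 = 202.2→202, 125 + 78 = 203→203, 199 + 33.6 = 232.6→233) → #CACBE9
66%: (123 + 87.12 = 210.12→210, 125 + 85.8 = 210.8→211, 199 + 36.96 = 235.96→236) → #D2D3EC
77%: (123 + 101.64 = 224.64→225, 125 + 100.1 = 225.1→225, 199 + 43.12 = 242.12→242) → #E1E1F2
88%: (123 + 116.16 = 239.16→239, 125 + 114.4 = 239.4→239, 199 + 49.28 = 248.28→248) → #EFEFF8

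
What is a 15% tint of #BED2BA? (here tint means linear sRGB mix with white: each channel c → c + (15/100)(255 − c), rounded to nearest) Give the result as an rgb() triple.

#BED2BA is rgb(190, 210, 186).
Per channel, c → c + 0.15(255 − c):
  R: 190 + 9.75 = 199.75 → 200
  G: 210 + 6.75 = 216.75 → 217
  B: 186 + 0.15×(255−186) = 186 + 10.35 = 196.35 → 196

rgb(200, 217, 196)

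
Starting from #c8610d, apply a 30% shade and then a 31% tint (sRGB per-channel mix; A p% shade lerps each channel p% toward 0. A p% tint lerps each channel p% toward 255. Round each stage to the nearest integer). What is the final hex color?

#c8610d is rgb(200, 97, 13).
Per channel, c → c + 0.3(0 − c):
  R: 200 − 60 = 140 → 140
  G: 97 + 0.3×(0−97) = 97 − 29.1 = 67.9 → 68
  B: 13 + 0.3×(0−13) = 13 − 3.9 = 9.1 → 9
After the shade: rgb(140, 68, 9) = #8c4409.
Lerp each channel 31% toward 255:
  R: 140 + 35.65 = 175.65 → 176
  G: 68 + 0.31×(255−68) = 68 + 57.97 = 125.97 → 126
  B: 9 + 0.31×(255−9) = 9 + 76.26 = 85.26 → 85
rgb(176, 126, 85) = #b07e55.

#b07e55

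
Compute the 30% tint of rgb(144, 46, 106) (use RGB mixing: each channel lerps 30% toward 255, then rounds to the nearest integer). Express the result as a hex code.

Per channel, c → c + 0.3(255 − c):
  R: 144 + 0.3×(255−144) = 144 + 33.3 = 177.3 → 177
  G: 46 + 0.3×(255−46) = 46 + 62.7 = 108.7 → 109
  B: 106 + 44.7 = 150.7 → 151
rgb(177, 109, 151) = #B16D97.

#B16D97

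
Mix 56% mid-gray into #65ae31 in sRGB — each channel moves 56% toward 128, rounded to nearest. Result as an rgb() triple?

#65ae31 is rgb(101, 174, 49).
Per channel, c → c + 0.56(128 − c):
  R: 101 + 0.56×(128−101) = 101 + 15.12 = 116.12 → 116
  G: 174 + 0.56×(128−174) = 174 − 25.76 = 148.24 → 148
  B: 49 + 0.56×(128−49) = 49 + 44.24 = 93.24 → 93

rgb(116, 148, 93)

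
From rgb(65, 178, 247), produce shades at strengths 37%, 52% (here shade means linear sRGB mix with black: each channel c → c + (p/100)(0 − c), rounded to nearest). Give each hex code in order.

37%: (65 − 24.05 = 40.95→41, 178 − 65.86 = 112.14→112, 247 − 91.39 = 155.61→156) → #29709c
52%: (65 − 33.8 = 31.2→31, 178 − 92.56 = 85.44→85, 247 − 128.44 = 118.56→119) → #1f5577

#29709c, #1f5577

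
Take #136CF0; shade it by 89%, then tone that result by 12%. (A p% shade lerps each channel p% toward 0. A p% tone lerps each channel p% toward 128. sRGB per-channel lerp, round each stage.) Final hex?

#136CF0 is rgb(19, 108, 240).
Per channel, c → c + 0.89(0 − c):
  R: 19 − 16.91 = 2.09 → 2
  G: 108 + 0.89×(0−108) = 108 − 96.12 = 11.88 → 12
  B: 240 + 0.89×(0−240) = 240 − 213.6 = 26.4 → 26
After the shade: rgb(2, 12, 26) = #020C1A.
A 12% tone moves each channel 12% toward 128:
  R: 2 + 0.12×(128−2) = 2 + 15.12 = 17.12 → 17
  G: 12 + 13.92 = 25.92 → 26
  B: 26 + 0.12×(128−26) = 26 + 12.24 = 38.24 → 38
rgb(17, 26, 38) = #111A26.

#111A26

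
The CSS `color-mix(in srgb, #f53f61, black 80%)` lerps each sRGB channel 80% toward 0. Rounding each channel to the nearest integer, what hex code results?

#310d13

#f53f61 is rgb(245, 63, 97).
Lerp each channel 80% toward 0:
  R: 245 + 0.8×(0−245) = 245 − 196 = 49 → 49
  G: 63 + 0.8×(0−63) = 63 − 50.4 = 12.6 → 13
  B: 97 − 77.6 = 19.4 → 19
rgb(49, 13, 19) = #310d13.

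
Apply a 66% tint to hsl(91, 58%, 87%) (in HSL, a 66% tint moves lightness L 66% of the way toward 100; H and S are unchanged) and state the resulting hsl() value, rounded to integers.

L moves 66% from 87 toward 100: 87 + 8.58 = 95.58 → 96.
H and S are unchanged.

hsl(91, 58%, 96%)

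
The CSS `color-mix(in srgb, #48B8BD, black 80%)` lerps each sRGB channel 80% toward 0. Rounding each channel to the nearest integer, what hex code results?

#0E2526

#48B8BD is rgb(72, 184, 189).
Per channel, c → c + 0.8(0 − c):
  R: 72 + 0.8×(0−72) = 72 − 57.6 = 14.4 → 14
  G: 184 − 147.2 = 36.8 → 37
  B: 189 + 0.8×(0−189) = 189 − 151.2 = 37.8 → 38
rgb(14, 37, 38) = #0E2526.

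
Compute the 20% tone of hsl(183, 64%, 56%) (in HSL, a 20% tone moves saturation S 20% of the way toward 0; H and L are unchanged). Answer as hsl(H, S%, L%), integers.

hsl(183, 51%, 56%)

S moves 20% from 64 toward 0: 64 − 12.8 = 51.2 → 51.
H and L are unchanged.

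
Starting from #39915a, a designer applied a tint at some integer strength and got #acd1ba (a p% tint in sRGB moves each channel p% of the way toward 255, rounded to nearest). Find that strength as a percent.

#39915a is rgb(57, 145, 90); #acd1ba is rgb(172, 209, 186).
On the R channel (widest range): 172 ≈ 57 + (p/100)(255 − 57), so p ≈ 100×(172 − 57)/(255 − 57) = 11500/198 = 58.08.
p = 58 reproduces all three channels after rounding.

58%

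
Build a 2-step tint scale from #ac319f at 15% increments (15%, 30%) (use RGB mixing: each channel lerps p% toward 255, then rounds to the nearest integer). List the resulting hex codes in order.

#b850ad, #c56fbc

#ac319f is rgb(172, 49, 159).
15%: (172 + 12.45 = 184.45→184, 49 + 30.9 = 79.9→80, 159 + 14.4 = 173.4→173) → #b850ad
30%: (172 + 24.9 = 196.9→197, 49 + 61.8 = 110.8→111, 159 + 28.8 = 187.8→188) → #c56fbc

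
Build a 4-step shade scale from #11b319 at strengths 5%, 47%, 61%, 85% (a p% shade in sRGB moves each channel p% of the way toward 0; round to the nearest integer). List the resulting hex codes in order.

#11b319 is rgb(17, 179, 25).
5%: (17 − 0.85 = 16.15→16, 179 − 8.95 = 170.05→170, 25 − 1.25 = 23.75→24) → #10aa18
47%: (17 − 7.99 = 9.01→9, 179 − 84.13 = 94.87→95, 25 − 11.75 = 13.25→13) → #095f0d
61%: (17 − 10.37 = 6.63→7, 179 − 109.19 = 69.81→70, 25 − 15.25 = 9.75→10) → #07460a
85%: (17 − 14.45 = 2.55→3, 179 − 152.15 = 26.85→27, 25 − 21.25 = 3.75→4) → #031b04

#10aa18, #095f0d, #07460a, #031b04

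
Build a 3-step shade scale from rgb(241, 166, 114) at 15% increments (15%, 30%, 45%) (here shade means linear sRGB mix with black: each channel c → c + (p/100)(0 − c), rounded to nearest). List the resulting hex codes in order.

#CD8D61, #A97450, #855B3F

15%: (241 − 36.15 = 204.85→205, 166 − 24.9 = 141.1→141, 114 − 17.1 = 96.9→97) → #CD8D61
30%: (241 − 72.3 = 168.7→169, 166 − 49.8 = 116.2→116, 114 − 34.2 = 79.8→80) → #A97450
45%: (241 − 108.45 = 132.55→133, 166 − 74.7 = 91.3→91, 114 − 51.3 = 62.7→63) → #855B3F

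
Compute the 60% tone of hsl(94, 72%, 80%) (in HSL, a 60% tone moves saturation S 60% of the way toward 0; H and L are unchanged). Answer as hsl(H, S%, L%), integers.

hsl(94, 29%, 80%)

S moves 60% from 72 toward 0: 72 − 43.2 = 28.8 → 29.
H and L are unchanged.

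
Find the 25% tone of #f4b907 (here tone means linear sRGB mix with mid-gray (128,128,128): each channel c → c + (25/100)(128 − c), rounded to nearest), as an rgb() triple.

#f4b907 is rgb(244, 185, 7).
Lerp each channel 25% toward 128:
  R: 244 + 0.25×(128−244) = 244 − 29 = 215 → 215
  G: 185 − 14.25 = 170.75 → 171
  B: 7 + 0.25×(128−7) = 7 + 30.25 = 37.25 → 37

rgb(215, 171, 37)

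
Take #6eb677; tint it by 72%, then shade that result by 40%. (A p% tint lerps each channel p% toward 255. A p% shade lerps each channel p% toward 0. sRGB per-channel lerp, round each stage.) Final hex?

#808d82

#6eb677 is rgb(110, 182, 119).
A 72% tint moves each channel 72% toward 255:
  R: 110 + 104.4 = 214.4 → 214
  G: 182 + 0.72×(255−182) = 182 + 52.56 = 234.56 → 235
  B: 119 + 0.72×(255−119) = 119 + 97.92 = 216.92 → 217
After the tint: rgb(214, 235, 217) = #d6ebd9.
Per channel, c → c + 0.4(0 − c):
  R: 214 − 85.6 = 128.4 → 128
  G: 235 + 0.4×(0−235) = 235 − 94 = 141 → 141
  B: 217 + 0.4×(0−217) = 217 − 86.8 = 130.2 → 130
rgb(128, 141, 130) = #808d82.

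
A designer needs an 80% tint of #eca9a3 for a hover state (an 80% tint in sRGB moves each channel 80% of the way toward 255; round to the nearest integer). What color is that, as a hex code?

#fbeeed

#eca9a3 is rgb(236, 169, 163).
Lerp each channel 80% toward 255:
  R: 236 + 0.8×(255−236) = 236 + 15.2 = 251.2 → 251
  G: 169 + 68.8 = 237.8 → 238
  B: 163 + 0.8×(255−163) = 163 + 73.6 = 236.6 → 237
rgb(251, 238, 237) = #fbeeed.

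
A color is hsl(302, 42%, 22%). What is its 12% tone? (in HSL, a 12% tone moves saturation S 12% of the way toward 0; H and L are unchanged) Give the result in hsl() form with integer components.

S moves 12% from 42 toward 0: 42 − 5.04 = 36.96 → 37.
H and L are unchanged.

hsl(302, 37%, 22%)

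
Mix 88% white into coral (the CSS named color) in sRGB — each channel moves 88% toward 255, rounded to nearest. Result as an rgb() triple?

rgb(255, 240, 234)

CSS coral is rgb(255, 127, 80).
Per channel, c → c + 0.88(255 − c):
  R: 255 + 0.88×(255−255) = 255 + 0 = 255 → 255
  G: 127 + 0.88×(255−127) = 127 + 112.64 = 239.64 → 240
  B: 80 + 0.88×(255−80) = 80 + 154 = 234 → 234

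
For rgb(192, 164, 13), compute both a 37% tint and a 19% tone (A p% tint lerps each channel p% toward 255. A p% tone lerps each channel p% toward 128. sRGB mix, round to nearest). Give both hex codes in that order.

37% tint:
  R: 192 + 0.37×(255−192) = 192 + 23.31 = 215.31 → 215
  G: 164 + 0.37×(255−164) = 164 + 33.67 = 197.67 → 198
  B: 13 + 89.54 = 102.54 → 103
  → #D7C667
19% tone:
  R: 192 + 0.19×(128−192) = 192 − 12.16 = 179.84 → 180
  G: 164 − 6.84 = 157.16 → 157
  B: 13 + 0.19×(128−13) = 13 + 21.85 = 34.85 → 35
  → #B49D23

#D7C667, #B49D23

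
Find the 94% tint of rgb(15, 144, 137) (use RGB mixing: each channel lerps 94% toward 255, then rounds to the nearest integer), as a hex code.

#F1F8F8

Per channel, c → c + 0.94(255 − c):
  R: 15 + 0.94×(255−15) = 15 + 225.6 = 240.6 → 241
  G: 144 + 0.94×(255−144) = 144 + 104.34 = 248.34 → 248
  B: 137 + 0.94×(255−137) = 137 + 110.92 = 247.92 → 248
rgb(241, 248, 248) = #F1F8F8.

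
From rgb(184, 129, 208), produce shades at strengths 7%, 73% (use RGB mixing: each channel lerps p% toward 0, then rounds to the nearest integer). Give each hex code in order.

7%: (184 − 12.88 = 171.12→171, 129 − 9.03 = 119.97→120, 208 − 14.56 = 193.44→193) → #AB78C1
73%: (184 − 134.32 = 49.68→50, 129 − 94.17 = 34.83→35, 208 − 151.84 = 56.16→56) → #322338

#AB78C1, #322338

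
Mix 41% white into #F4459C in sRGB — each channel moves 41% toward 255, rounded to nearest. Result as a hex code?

#F4459C is rgb(244, 69, 156).
Per channel, c → c + 0.41(255 − c):
  R: 244 + 4.51 = 248.51 → 249
  G: 69 + 76.26 = 145.26 → 145
  B: 156 + 40.59 = 196.59 → 197
rgb(249, 145, 197) = #F991C5.

#F991C5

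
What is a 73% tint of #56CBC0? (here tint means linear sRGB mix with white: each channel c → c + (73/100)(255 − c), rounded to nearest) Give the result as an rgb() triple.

rgb(209, 241, 238)

#56CBC0 is rgb(86, 203, 192).
A 73% tint moves each channel 73% toward 255:
  R: 86 + 123.37 = 209.37 → 209
  G: 203 + 37.96 = 240.96 → 241
  B: 192 + 0.73×(255−192) = 192 + 45.99 = 237.99 → 238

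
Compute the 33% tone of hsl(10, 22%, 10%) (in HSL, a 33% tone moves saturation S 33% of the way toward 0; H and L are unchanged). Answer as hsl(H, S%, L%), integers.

S moves 33% from 22 toward 0: 22 − 7.26 = 14.74 → 15.
H and L are unchanged.

hsl(10, 15%, 10%)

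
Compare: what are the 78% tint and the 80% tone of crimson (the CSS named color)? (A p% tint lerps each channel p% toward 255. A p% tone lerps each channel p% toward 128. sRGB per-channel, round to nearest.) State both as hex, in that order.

CSS crimson is rgb(220, 20, 60).
78% tint:
  R: 220 + 0.78×(255−220) = 220 + 27.3 = 247.3 → 247
  G: 20 + 0.78×(255−20) = 20 + 183.3 = 203.3 → 203
  B: 60 + 0.78×(255−60) = 60 + 152.1 = 212.1 → 212
  → #f7cbd4
80% tone:
  R: 220 + 0.8×(128−220) = 220 − 73.6 = 146.4 → 146
  G: 20 + 86.4 = 106.4 → 106
  B: 60 + 54.4 = 114.4 → 114
  → #926a72

#f7cbd4, #926a72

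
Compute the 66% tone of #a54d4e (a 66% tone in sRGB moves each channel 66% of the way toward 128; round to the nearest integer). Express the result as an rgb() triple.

rgb(141, 111, 111)

#a54d4e is rgb(165, 77, 78).
Lerp each channel 66% toward 128:
  R: 165 + 0.66×(128−165) = 165 − 24.42 = 140.58 → 141
  G: 77 + 0.66×(128−77) = 77 + 33.66 = 110.66 → 111
  B: 78 + 0.66×(128−78) = 78 + 33 = 111 → 111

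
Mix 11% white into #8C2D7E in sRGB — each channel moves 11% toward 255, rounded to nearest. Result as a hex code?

#8C2D7E is rgb(140, 45, 126).
An 11% tint moves each channel 11% toward 255:
  R: 140 + 0.11×(255−140) = 140 + 12.65 = 152.65 → 153
  G: 45 + 0.11×(255−45) = 45 + 23.1 = 68.1 → 68
  B: 126 + 14.19 = 140.19 → 140
rgb(153, 68, 140) = #99448C.

#99448C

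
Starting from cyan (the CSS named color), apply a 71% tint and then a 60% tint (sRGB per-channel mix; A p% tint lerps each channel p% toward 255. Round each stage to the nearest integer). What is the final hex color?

#E1FFFF

CSS cyan is rgb(0, 255, 255).
Per channel, c → c + 0.71(255 − c):
  R: 0 + 0.71×(255−0) = 0 + 181.05 = 181.05 → 181
  G: 255 + 0.71×(255−255) = 255 + 0 = 255 → 255
  B: 255 + 0.71×(255−255) = 255 + 0 = 255 → 255
After the tint: rgb(181, 255, 255) = #B5FFFF.
A 60% tint moves each channel 60% toward 255:
  R: 181 + 44.4 = 225.4 → 225
  G: 255 + 0 = 255 → 255
  B: 255 + 0.6×(255−255) = 255 + 0 = 255 → 255
rgb(225, 255, 255) = #E1FFFF.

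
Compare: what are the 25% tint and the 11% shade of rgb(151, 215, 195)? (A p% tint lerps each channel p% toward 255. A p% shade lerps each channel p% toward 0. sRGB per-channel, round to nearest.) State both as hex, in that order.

#B1E1D2, #86BFAE

25% tint:
  R: 151 + 26 = 177 → 177
  G: 215 + 0.25×(255−215) = 215 + 10 = 225 → 225
  B: 195 + 0.25×(255−195) = 195 + 15 = 210 → 210
  → #B1E1D2
11% shade:
  R: 151 − 16.61 = 134.39 → 134
  G: 215 + 0.11×(0−215) = 215 − 23.65 = 191.35 → 191
  B: 195 + 0.11×(0−195) = 195 − 21.45 = 173.55 → 174
  → #86BFAE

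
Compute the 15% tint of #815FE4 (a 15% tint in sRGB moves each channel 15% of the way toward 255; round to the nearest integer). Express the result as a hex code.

#815FE4 is rgb(129, 95, 228).
A 15% tint moves each channel 15% toward 255:
  R: 129 + 18.9 = 147.9 → 148
  G: 95 + 24 = 119 → 119
  B: 228 + 0.15×(255−228) = 228 + 4.05 = 232.05 → 232
rgb(148, 119, 232) = #9477E8.

#9477E8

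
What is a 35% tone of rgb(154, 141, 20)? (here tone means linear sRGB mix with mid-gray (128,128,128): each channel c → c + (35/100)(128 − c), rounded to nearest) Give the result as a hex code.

#91883a

Per channel, c → c + 0.35(128 − c):
  R: 154 + 0.35×(128−154) = 154 − 9.1 = 144.9 → 145
  G: 141 + 0.35×(128−141) = 141 − 4.55 = 136.45 → 136
  B: 20 + 37.8 = 57.8 → 58
rgb(145, 136, 58) = #91883a.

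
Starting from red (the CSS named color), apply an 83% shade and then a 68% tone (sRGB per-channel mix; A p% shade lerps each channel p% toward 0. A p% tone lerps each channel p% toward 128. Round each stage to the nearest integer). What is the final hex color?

CSS red is rgb(255, 0, 0).
Per channel, c → c + 0.83(0 − c):
  R: 255 − 211.65 = 43.35 → 43
  G: 0 + 0.83×(0−0) = 0 + 0 = 0 → 0
  B: 0 + 0.83×(0−0) = 0 + 0 = 0 → 0
After the shade: rgb(43, 0, 0) = #2b0000.
Lerp each channel 68% toward 128:
  R: 43 + 57.8 = 100.8 → 101
  G: 0 + 0.68×(128−0) = 0 + 87.04 = 87.04 → 87
  B: 0 + 0.68×(128−0) = 0 + 87.04 = 87.04 → 87
rgb(101, 87, 87) = #655757.

#655757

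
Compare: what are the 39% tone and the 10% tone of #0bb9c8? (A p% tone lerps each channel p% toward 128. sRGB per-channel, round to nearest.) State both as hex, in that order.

#39a3ac, #17b3c1

#0bb9c8 is rgb(11, 185, 200).
39% tone:
  R: 11 + 0.39×(128−11) = 11 + 45.63 = 56.63 → 57
  G: 185 − 22.23 = 162.77 → 163
  B: 200 − 28.08 = 171.92 → 172
  → #39a3ac
10% tone:
  R: 11 + 0.1×(128−11) = 11 + 11.7 = 22.7 → 23
  G: 185 − 5.7 = 179.3 → 179
  B: 200 + 0.1×(128−200) = 200 − 7.2 = 192.8 → 193
  → #17b3c1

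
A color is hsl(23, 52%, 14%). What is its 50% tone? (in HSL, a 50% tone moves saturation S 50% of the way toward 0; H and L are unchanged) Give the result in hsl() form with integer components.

S moves 50% from 52 toward 0: 52 − 26 = 26 → 26.
H and L are unchanged.

hsl(23, 26%, 14%)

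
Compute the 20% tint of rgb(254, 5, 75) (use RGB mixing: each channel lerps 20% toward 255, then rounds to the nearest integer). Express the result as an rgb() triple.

rgb(254, 55, 111)

Lerp each channel 20% toward 255:
  R: 254 + 0.2×(255−254) = 254 + 0.2 = 254.2 → 254
  G: 5 + 0.2×(255−5) = 5 + 50 = 55 → 55
  B: 75 + 36 = 111 → 111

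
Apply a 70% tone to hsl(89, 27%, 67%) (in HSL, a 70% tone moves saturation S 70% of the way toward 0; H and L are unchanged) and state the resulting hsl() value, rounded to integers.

S moves 70% from 27 toward 0: 27 − 18.9 = 8.1 → 8.
H and L are unchanged.

hsl(89, 8%, 67%)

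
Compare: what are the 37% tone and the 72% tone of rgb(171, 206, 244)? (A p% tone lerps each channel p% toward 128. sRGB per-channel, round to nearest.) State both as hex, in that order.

#9BB1C9, #8C96A0

37% tone:
  R: 171 + 0.37×(128−171) = 171 − 15.91 = 155.09 → 155
  G: 206 + 0.37×(128−206) = 206 − 28.86 = 177.14 → 177
  B: 244 + 0.37×(128−244) = 244 − 42.92 = 201.08 → 201
  → #9BB1C9
72% tone:
  R: 171 + 0.72×(128−171) = 171 − 30.96 = 140.04 → 140
  G: 206 − 56.16 = 149.84 → 150
  B: 244 − 83.52 = 160.48 → 160
  → #8C96A0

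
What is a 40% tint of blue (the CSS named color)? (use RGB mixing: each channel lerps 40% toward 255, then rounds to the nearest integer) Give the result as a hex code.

CSS blue is rgb(0, 0, 255).
A 40% tint moves each channel 40% toward 255:
  R: 0 + 102 = 102 → 102
  G: 0 + 0.4×(255−0) = 0 + 102 = 102 → 102
  B: 255 + 0.4×(255−255) = 255 + 0 = 255 → 255
rgb(102, 102, 255) = #6666ff.

#6666ff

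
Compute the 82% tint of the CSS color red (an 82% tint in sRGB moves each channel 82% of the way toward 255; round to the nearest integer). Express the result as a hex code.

CSS red is rgb(255, 0, 0).
Lerp each channel 82% toward 255:
  R: 255 + 0.82×(255−255) = 255 + 0 = 255 → 255
  G: 0 + 0.82×(255−0) = 0 + 209.1 = 209.1 → 209
  B: 0 + 0.82×(255−0) = 0 + 209.1 = 209.1 → 209
rgb(255, 209, 209) = #ffd1d1.

#ffd1d1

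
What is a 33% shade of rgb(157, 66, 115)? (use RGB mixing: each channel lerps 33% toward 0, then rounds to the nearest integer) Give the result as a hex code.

#692C4D

Lerp each channel 33% toward 0:
  R: 157 − 51.81 = 105.19 → 105
  G: 66 + 0.33×(0−66) = 66 − 21.78 = 44.22 → 44
  B: 115 + 0.33×(0−115) = 115 − 37.95 = 77.05 → 77
rgb(105, 44, 77) = #692C4D.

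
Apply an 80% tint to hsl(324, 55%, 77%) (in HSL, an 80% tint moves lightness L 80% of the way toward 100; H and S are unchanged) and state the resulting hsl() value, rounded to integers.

L moves 80% from 77 toward 100: 77 + 18.4 = 95.4 → 95.
H and S are unchanged.

hsl(324, 55%, 95%)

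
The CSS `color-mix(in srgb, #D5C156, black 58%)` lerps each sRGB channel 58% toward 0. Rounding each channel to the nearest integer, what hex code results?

#595124

#D5C156 is rgb(213, 193, 86).
Lerp each channel 58% toward 0:
  R: 213 − 123.54 = 89.46 → 89
  G: 193 − 111.94 = 81.06 → 81
  B: 86 − 49.88 = 36.12 → 36
rgb(89, 81, 36) = #595124.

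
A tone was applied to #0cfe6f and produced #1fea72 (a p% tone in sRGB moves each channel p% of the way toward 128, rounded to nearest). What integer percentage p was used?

#0cfe6f is rgb(12, 254, 111); #1fea72 is rgb(31, 234, 114).
On the G channel (widest range): 234 ≈ 254 + (p/100)(128 − 254), so p ≈ 100×(234 − 254)/(128 − 254) = -2000/-126 = 15.87.
p = 16 reproduces all three channels after rounding.

16%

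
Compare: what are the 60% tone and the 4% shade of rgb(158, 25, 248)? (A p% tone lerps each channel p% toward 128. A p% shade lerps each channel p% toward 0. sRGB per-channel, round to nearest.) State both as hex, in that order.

#8C57B0, #9818EE

60% tone:
  R: 158 − 18 = 140 → 140
  G: 25 + 61.8 = 86.8 → 87
  B: 248 + 0.6×(128−248) = 248 − 72 = 176 → 176
  → #8C57B0
4% shade:
  R: 158 + 0.04×(0−158) = 158 − 6.32 = 151.68 → 152
  G: 25 + 0.04×(0−25) = 25 − 1 = 24 → 24
  B: 248 − 9.92 = 238.08 → 238
  → #9818EE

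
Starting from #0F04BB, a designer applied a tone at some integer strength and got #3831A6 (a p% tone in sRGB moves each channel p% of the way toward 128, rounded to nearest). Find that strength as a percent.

36%

#0F04BB is rgb(15, 4, 187); #3831A6 is rgb(56, 49, 166).
On the G channel (widest range): 49 ≈ 4 + (p/100)(128 − 4), so p ≈ 100×(49 − 4)/(128 − 4) = 4500/124 = 36.29.
p = 36 reproduces all three channels after rounding.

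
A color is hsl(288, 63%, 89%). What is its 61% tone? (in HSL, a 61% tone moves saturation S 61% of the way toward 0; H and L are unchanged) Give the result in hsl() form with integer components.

hsl(288, 25%, 89%)

S moves 61% from 63 toward 0: 63 − 38.43 = 24.57 → 25.
H and L are unchanged.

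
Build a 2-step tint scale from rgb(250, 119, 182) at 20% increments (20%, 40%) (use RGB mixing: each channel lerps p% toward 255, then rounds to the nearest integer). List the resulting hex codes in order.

20%: (250 + 1 = 251→251, 119 + 27.2 = 146.2→146, 182 + 14.6 = 196.6→197) → #FB92C5
40%: (250 + 2 = 252→252, 119 + 54.4 = 173.4→173, 182 + 29.2 = 211.2→211) → #FCADD3

#FB92C5, #FCADD3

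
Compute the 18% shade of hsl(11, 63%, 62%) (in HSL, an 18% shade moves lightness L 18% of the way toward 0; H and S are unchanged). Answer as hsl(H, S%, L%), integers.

hsl(11, 63%, 51%)

L moves 18% from 62 toward 0: 62 − 11.16 = 50.84 → 51.
H and S are unchanged.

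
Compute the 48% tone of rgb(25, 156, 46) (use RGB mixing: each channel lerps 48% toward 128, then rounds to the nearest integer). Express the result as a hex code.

#4a8f55

Lerp each channel 48% toward 128:
  R: 25 + 49.44 = 74.44 → 74
  G: 156 + 0.48×(128−156) = 156 − 13.44 = 142.56 → 143
  B: 46 + 39.36 = 85.36 → 85
rgb(74, 143, 85) = #4a8f55.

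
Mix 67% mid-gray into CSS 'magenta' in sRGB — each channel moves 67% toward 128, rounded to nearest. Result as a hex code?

#aa56aa

CSS magenta is rgb(255, 0, 255).
A 67% tone moves each channel 67% toward 128:
  R: 255 + 0.67×(128−255) = 255 − 85.09 = 169.91 → 170
  G: 0 + 85.76 = 85.76 → 86
  B: 255 + 0.67×(128−255) = 255 − 85.09 = 169.91 → 170
rgb(170, 86, 170) = #aa56aa.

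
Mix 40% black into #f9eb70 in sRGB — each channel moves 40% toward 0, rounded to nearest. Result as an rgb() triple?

#f9eb70 is rgb(249, 235, 112).
A 40% shade moves each channel 40% toward 0:
  R: 249 + 0.4×(0−249) = 249 − 99.6 = 149.4 → 149
  G: 235 − 94 = 141 → 141
  B: 112 − 44.8 = 67.2 → 67

rgb(149, 141, 67)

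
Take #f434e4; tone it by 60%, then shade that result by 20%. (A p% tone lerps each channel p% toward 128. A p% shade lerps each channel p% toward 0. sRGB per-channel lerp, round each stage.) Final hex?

#f434e4 is rgb(244, 52, 228).
Per channel, c → c + 0.6(128 − c):
  R: 244 + 0.6×(128−244) = 244 − 69.6 = 174.4 → 174
  G: 52 + 0.6×(128−52) = 52 + 45.6 = 97.6 → 98
  B: 228 + 0.6×(128−228) = 228 − 60 = 168 → 168
After the tone: rgb(174, 98, 168) = #ae62a8.
A 20% shade moves each channel 20% toward 0:
  R: 174 + 0.2×(0−174) = 174 − 34.8 = 139.2 → 139
  G: 98 − 19.6 = 78.4 → 78
  B: 168 + 0.2×(0−168) = 168 − 33.6 = 134.4 → 134
rgb(139, 78, 134) = #8b4e86.

#8b4e86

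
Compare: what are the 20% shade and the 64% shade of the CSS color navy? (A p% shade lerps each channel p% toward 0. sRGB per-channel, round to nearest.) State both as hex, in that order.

#000066, #00002E

CSS navy is rgb(0, 0, 128).
20% shade:
  R: 0 + 0.2×(0−0) = 0 + 0 = 0 → 0
  G: 0 + 0.2×(0−0) = 0 + 0 = 0 → 0
  B: 128 + 0.2×(0−128) = 128 − 25.6 = 102.4 → 102
  → #000066
64% shade:
  R: 0 + 0.64×(0−0) = 0 + 0 = 0 → 0
  G: 0 + 0.64×(0−0) = 0 + 0 = 0 → 0
  B: 128 − 81.92 = 46.08 → 46
  → #00002E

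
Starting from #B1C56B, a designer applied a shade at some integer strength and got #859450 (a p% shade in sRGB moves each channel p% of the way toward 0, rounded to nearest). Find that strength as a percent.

25%

#B1C56B is rgb(177, 197, 107); #859450 is rgb(133, 148, 80).
On the G channel (widest range): 148 ≈ 197 + (p/100)(0 − 197), so p ≈ 100×(148 − 197)/(0 − 197) = -4900/-197 = 24.87.
p = 25 reproduces all three channels after rounding.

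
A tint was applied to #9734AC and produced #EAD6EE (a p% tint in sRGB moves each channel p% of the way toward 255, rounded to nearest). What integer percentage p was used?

#9734AC is rgb(151, 52, 172); #EAD6EE is rgb(234, 214, 238).
On the G channel (widest range): 214 ≈ 52 + (p/100)(255 − 52), so p ≈ 100×(214 − 52)/(255 − 52) = 16200/203 = 79.80.
p = 80 reproduces all three channels after rounding.

80%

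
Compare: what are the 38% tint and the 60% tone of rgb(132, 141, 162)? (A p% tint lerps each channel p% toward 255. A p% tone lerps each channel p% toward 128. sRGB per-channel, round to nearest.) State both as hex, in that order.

38% tint:
  R: 132 + 0.38×(255−132) = 132 + 46.74 = 178.74 → 179
  G: 141 + 43.32 = 184.32 → 184
  B: 162 + 0.38×(255−162) = 162 + 35.34 = 197.34 → 197
  → #b3b8c5
60% tone:
  R: 132 + 0.6×(128−132) = 132 − 2.4 = 129.6 → 130
  G: 141 + 0.6×(128−141) = 141 − 7.8 = 133.2 → 133
  B: 162 + 0.6×(128−162) = 162 − 20.4 = 141.6 → 142
  → #82858e

#b3b8c5, #82858e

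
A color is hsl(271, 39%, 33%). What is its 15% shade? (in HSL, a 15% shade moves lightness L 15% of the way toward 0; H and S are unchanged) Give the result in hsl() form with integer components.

L moves 15% from 33 toward 0: 33 − 4.95 = 28.05 → 28.
H and S are unchanged.

hsl(271, 39%, 28%)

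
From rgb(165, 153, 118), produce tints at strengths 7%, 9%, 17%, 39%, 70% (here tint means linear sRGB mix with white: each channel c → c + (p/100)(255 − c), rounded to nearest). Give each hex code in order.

7%: (165 + 6.3 = 171.3→171, 153 + 7.14 = 160.14→160, 118 + 9.59 = 127.59→128) → #ABA080
9%: (165 + 8.1 = 173.1→173, 153 + 9.18 = 162.18→162, 118 + 12.33 = 130.33→130) → #ADA282
17%: (165 + 15.3 = 180.3→180, 153 + 17.34 = 170.34→170, 118 + 23.29 = 141.29→141) → #B4AA8D
39%: (165 + 35.1 = 200.1→200, 153 + 39.78 = 192.78→193, 118 + 53.43 = 171.43→171) → #C8C1AB
70%: (165 + 63 = 228→228, 153 + 71.4 = 224.4→224, 118 + 95.9 = 213.9→214) → #E4E0D6

#ABA080, #ADA282, #B4AA8D, #C8C1AB, #E4E0D6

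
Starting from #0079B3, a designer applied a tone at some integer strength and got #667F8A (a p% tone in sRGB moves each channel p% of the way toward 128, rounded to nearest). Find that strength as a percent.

#0079B3 is rgb(0, 121, 179); #667F8A is rgb(102, 127, 138).
On the R channel (widest range): 102 ≈ 0 + (p/100)(128 − 0), so p ≈ 100×(102 − 0)/(128 − 0) = 10200/128 = 79.69.
p = 80 reproduces all three channels after rounding.

80%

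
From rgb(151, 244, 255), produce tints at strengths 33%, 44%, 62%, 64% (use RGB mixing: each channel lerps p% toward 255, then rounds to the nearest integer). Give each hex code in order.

#B9F8FF, #C5F9FF, #D7FBFF, #DAFBFF

33%: (151 + 34.32 = 185.32→185, 244 + 3.63 = 247.63→248, 255→255) → #B9F8FF
44%: (151 + 45.76 = 196.76→197, 244 + 4.84 = 248.84→249, 255→255) → #C5F9FF
62%: (151 + 64.48 = 215.48→215, 244 + 6.82 = 250.82→251, 255→255) → #D7FBFF
64%: (151 + 66.56 = 217.56→218, 244 + 7.04 = 251.04→251, 255→255) → #DAFBFF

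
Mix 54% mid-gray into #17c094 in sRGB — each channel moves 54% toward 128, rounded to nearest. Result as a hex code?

#509d89

#17c094 is rgb(23, 192, 148).
Per channel, c → c + 0.54(128 − c):
  R: 23 + 56.7 = 79.7 → 80
  G: 192 + 0.54×(128−192) = 192 − 34.56 = 157.44 → 157
  B: 148 + 0.54×(128−148) = 148 − 10.8 = 137.2 → 137
rgb(80, 157, 137) = #509d89.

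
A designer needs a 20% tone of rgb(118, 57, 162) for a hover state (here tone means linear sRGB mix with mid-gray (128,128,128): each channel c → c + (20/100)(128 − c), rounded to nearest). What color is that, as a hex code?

Per channel, c → c + 0.2(128 − c):
  R: 118 + 2 = 120 → 120
  G: 57 + 0.2×(128−57) = 57 + 14.2 = 71.2 → 71
  B: 162 + 0.2×(128−162) = 162 − 6.8 = 155.2 → 155
rgb(120, 71, 155) = #78479B.

#78479B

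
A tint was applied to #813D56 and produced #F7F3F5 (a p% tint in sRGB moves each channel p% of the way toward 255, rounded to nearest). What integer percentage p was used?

94%

#813D56 is rgb(129, 61, 86); #F7F3F5 is rgb(247, 243, 245).
On the G channel (widest range): 243 ≈ 61 + (p/100)(255 − 61), so p ≈ 100×(243 − 61)/(255 − 61) = 18200/194 = 93.81.
p = 94 reproduces all three channels after rounding.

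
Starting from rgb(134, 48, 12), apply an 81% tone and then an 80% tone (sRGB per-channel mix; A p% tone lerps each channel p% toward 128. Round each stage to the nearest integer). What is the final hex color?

Lerp each channel 81% toward 128:
  R: 134 − 4.86 = 129.14 → 129
  G: 48 + 0.81×(128−48) = 48 + 64.8 = 112.8 → 113
  B: 12 + 93.96 = 105.96 → 106
After the tone: rgb(129, 113, 106) = #81716A.
An 80% tone moves each channel 80% toward 128:
  R: 129 + 0.8×(128−129) = 129 − 0.8 = 128.2 → 128
  G: 113 + 0.8×(128−113) = 113 + 12 = 125 → 125
  B: 106 + 0.8×(128−106) = 106 + 17.6 = 123.6 → 124
rgb(128, 125, 124) = #807D7C.

#807D7C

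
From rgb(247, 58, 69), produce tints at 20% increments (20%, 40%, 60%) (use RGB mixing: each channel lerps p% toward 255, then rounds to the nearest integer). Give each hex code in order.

#f9616a, #fa898f, #fcb0b5

20%: (247 + 1.6 = 248.6→249, 58 + 39.4 = 97.4→97, 69 + 37.2 = 106.2→106) → #f9616a
40%: (247 + 3.2 = 250.2→250, 58 + 78.8 = 136.8→137, 69 + 74.4 = 143.4→143) → #fa898f
60%: (247 + 4.8 = 251.8→252, 58 + 118.2 = 176.2→176, 69 + 111.6 = 180.6→181) → #fcb0b5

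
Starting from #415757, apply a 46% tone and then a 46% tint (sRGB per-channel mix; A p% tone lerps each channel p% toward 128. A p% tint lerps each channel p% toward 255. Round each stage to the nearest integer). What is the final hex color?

#415757 is rgb(65, 87, 87).
Lerp each channel 46% toward 128:
  R: 65 + 28.98 = 93.98 → 94
  G: 87 + 18.86 = 105.86 → 106
  B: 87 + 0.46×(128−87) = 87 + 18.86 = 105.86 → 106
After the tone: rgb(94, 106, 106) = #5E6A6A.
Lerp each channel 46% toward 255:
  R: 94 + 0.46×(255−94) = 94 + 74.06 = 168.06 → 168
  G: 106 + 68.54 = 174.54 → 175
  B: 106 + 0.46×(255−106) = 106 + 68.54 = 174.54 → 175
rgb(168, 175, 175) = #A8AFAF.

#A8AFAF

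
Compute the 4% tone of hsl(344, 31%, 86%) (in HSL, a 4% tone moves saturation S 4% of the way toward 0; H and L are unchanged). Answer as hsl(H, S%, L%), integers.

hsl(344, 30%, 86%)

S moves 4% from 31 toward 0: 31 − 1.24 = 29.76 → 30.
H and L are unchanged.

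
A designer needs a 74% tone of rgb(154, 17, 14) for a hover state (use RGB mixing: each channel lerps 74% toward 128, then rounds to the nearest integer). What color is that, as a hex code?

#876362

Lerp each channel 74% toward 128:
  R: 154 − 19.24 = 134.76 → 135
  G: 17 + 0.74×(128−17) = 17 + 82.14 = 99.14 → 99
  B: 14 + 0.74×(128−14) = 14 + 84.36 = 98.36 → 98
rgb(135, 99, 98) = #876362.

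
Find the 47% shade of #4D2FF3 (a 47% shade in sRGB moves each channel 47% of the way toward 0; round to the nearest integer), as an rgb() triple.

rgb(41, 25, 129)

#4D2FF3 is rgb(77, 47, 243).
Per channel, c → c + 0.47(0 − c):
  R: 77 − 36.19 = 40.81 → 41
  G: 47 + 0.47×(0−47) = 47 − 22.09 = 24.91 → 25
  B: 243 − 114.21 = 128.79 → 129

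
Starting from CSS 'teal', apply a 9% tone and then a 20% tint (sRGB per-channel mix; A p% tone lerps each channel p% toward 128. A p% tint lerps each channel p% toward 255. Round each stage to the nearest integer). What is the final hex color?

CSS teal is rgb(0, 128, 128).
Lerp each channel 9% toward 128:
  R: 0 + 0.09×(128−0) = 0 + 11.52 = 11.52 → 12
  G: 128 + 0.09×(128−128) = 128 + 0 = 128 → 128
  B: 128 + 0 = 128 → 128
After the tone: rgb(12, 128, 128) = #0C8080.
Lerp each channel 20% toward 255:
  R: 12 + 0.2×(255−12) = 12 + 48.6 = 60.6 → 61
  G: 128 + 25.4 = 153.4 → 153
  B: 128 + 25.4 = 153.4 → 153
rgb(61, 153, 153) = #3D9999.

#3D9999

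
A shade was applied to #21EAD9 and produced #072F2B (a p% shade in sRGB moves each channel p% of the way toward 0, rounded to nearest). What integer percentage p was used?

80%

#21EAD9 is rgb(33, 234, 217); #072F2B is rgb(7, 47, 43).
On the G channel (widest range): 47 ≈ 234 + (p/100)(0 − 234), so p ≈ 100×(47 − 234)/(0 − 234) = -18700/-234 = 79.91.
p = 80 reproduces all three channels after rounding.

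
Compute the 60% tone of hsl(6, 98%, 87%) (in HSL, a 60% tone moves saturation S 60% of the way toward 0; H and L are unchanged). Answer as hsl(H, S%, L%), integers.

hsl(6, 39%, 87%)

S moves 60% from 98 toward 0: 98 − 58.8 = 39.2 → 39.
H and L are unchanged.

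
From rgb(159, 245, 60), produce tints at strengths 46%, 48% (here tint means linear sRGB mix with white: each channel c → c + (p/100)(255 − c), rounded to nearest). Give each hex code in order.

#CBFA96, #CDFA9A

46%: (159 + 44.16 = 203.16→203, 245 + 4.6 = 249.6→250, 60 + 89.7 = 149.7→150) → #CBFA96
48%: (159 + 46.08 = 205.08→205, 245 + 4.8 = 249.8→250, 60 + 93.6 = 153.6→154) → #CDFA9A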